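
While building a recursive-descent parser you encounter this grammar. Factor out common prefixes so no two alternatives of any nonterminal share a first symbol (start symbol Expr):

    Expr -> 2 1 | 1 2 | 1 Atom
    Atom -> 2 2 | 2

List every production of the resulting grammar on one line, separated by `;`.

Expr -> 2 1 | 1 Expr1; Atom -> 2 Atom1; Expr1 -> 2 | Atom; Atom1 -> 2 | epsilon

Expr has alternatives sharing prefix '1': factor to Expr → 1 Expr1 with Expr1 → 2 | Atom.
Atom has alternatives sharing prefix '2': factor to Atom → 2 Atom1 with Atom1 → 2 | ε.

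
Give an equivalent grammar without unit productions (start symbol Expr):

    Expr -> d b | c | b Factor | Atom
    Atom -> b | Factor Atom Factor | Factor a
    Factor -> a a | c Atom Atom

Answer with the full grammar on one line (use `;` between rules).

Unit pairs: Expr ⇒* {Atom}.
For each unit pair (A, B), copy every non-unit production of B to A, then drop all unit productions.

Expr -> b | Factor Atom Factor | Factor a | d b | c | b Factor; Atom -> b | Factor Atom Factor | Factor a; Factor -> a a | c Atom Atom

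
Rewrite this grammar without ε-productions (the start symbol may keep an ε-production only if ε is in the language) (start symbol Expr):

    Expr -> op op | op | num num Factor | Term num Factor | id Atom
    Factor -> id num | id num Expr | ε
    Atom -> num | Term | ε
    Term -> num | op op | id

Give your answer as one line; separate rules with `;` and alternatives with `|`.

Expr -> op op | op | num num Factor | num num | Term num Factor | Term num | id Atom | id; Factor -> id num | id num Expr; Atom -> num | Term; Term -> num | op op | id

The nullable symbols are {Atom, Factor}.
ε ∉ L(G), so no ε-production is kept.
Add the nullable-subset variants: Expr → num num Factor gives num num Factor | num num. Expr → Term num Factor gives Term num Factor | Term num. Expr → id Atom gives id Atom | id.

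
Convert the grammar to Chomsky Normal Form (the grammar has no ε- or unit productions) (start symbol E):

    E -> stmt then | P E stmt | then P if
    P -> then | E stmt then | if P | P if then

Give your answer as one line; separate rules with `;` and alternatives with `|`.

E -> X1 X2 | P Y1 | X2 Y2; P -> then | E Y3 | X3 P | P Y4; X1 -> stmt; X2 -> then; X3 -> if; Y1 -> E X1; Y2 -> P X3; Y3 -> X1 X2; Y4 -> X3 X2

Introduce a nonterminal for each terminal appearing in a rule of length ≥ 2: X1 → stmt, X2 → then, X3 → if.
Binarize each right-hand side of length ≥ 3 by chaining fresh nonterminals (Y1, Y2, …): affected rules were E → P E X1; E → X2 P X3; P → E X1 X2; P → P X3 X2.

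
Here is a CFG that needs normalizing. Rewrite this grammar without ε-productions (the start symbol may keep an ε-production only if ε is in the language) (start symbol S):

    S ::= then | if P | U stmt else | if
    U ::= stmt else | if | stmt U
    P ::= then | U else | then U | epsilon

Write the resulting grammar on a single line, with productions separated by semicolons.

Nullable set = {P}.
ε ∉ L(G), so no ε-production is kept.
For each production, add variants omitting each subset of nullable occurrences: S → if P gives if P | if.

S ::= then | if P | if | U stmt else; U ::= stmt else | if | stmt U; P ::= then | U else | then U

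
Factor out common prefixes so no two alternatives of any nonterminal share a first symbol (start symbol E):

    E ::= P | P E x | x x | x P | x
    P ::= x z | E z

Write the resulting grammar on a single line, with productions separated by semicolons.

E ::= x E' | P E''; P ::= x z | E z; E' ::= x | P | ε; E'' ::= ε | E x

E has alternatives sharing prefix 'x': factor to E → x E' with E' → x | P | ε.
E has alternatives sharing prefix 'P': factor to E → P E'' with E'' → ε | E x.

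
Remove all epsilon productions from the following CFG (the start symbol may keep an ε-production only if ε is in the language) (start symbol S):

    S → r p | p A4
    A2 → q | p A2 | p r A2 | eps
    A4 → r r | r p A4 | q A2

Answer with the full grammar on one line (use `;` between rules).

S → r p | p A4; A2 → q | p A2 | p | p r A2 | p r; A4 → r r | r p A4 | q A2 | q

Nullable set = {A2}.
ε ∉ L(G), so no ε-production is kept.
Expand every rule over subsets of its nullable positions: A2 → p A2 gives p A2 | p. A2 → p r A2 gives p r A2 | p r. A4 → q A2 gives q A2 | q.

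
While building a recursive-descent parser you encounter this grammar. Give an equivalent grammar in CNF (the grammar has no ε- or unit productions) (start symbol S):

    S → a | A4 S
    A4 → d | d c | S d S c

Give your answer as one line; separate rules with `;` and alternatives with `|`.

S → a | A4 S; A4 → d | X1 X2 | S Y1; X1 → d; X2 → c; Y1 → X1 Y2; Y2 → S X2

Introduce a nonterminal for each terminal appearing in a rule of length ≥ 2: X1 → d, X2 → c.
Binarize each right-hand side of length ≥ 3 by chaining fresh nonterminals (Y1, Y2, …): affected rules were A4 → S X1 S X2.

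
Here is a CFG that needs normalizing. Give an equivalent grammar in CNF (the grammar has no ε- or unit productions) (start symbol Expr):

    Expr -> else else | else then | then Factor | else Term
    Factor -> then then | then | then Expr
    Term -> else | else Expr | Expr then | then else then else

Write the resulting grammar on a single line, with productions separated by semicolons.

Introduce a nonterminal for each terminal appearing in a rule of length ≥ 2: X1 → else, X2 → then.
Binarize each right-hand side of length ≥ 3 by chaining fresh nonterminals (Y1, Y2, …): affected rules were Term → X2 X1 X2 X1.

Expr -> X1 X1 | X1 X2 | X2 Factor | X1 Term; Factor -> X2 X2 | then | X2 Expr; Term -> else | X1 Expr | Expr X2 | X2 Y1; X1 -> else; X2 -> then; Y1 -> X1 Y2; Y2 -> X2 X1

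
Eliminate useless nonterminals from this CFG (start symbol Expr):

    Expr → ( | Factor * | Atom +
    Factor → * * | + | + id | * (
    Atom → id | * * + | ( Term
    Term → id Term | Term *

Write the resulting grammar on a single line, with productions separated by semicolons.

Expr → ( | Factor * | Atom +; Factor → * * | + | + id | * (; Atom → id | * * +

Generating nonterminals: {Atom, Expr, Factor}.
Reachable from Expr after that: {Atom, Expr, Factor}.
Removed useless symbols: {Term} and every production mentioning them.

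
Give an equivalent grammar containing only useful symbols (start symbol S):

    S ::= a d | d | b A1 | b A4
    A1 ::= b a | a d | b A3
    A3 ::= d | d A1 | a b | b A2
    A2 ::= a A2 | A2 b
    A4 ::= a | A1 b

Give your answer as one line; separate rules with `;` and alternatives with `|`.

Generating nonterminals: {A1, A3, A4, S}.
Reachable from S after that: {A1, A3, A4, S}.
Removed useless symbols: {A2} and every production mentioning them.

S ::= a d | d | b A1 | b A4; A1 ::= b a | a d | b A3; A3 ::= d | d A1 | a b; A4 ::= a | A1 b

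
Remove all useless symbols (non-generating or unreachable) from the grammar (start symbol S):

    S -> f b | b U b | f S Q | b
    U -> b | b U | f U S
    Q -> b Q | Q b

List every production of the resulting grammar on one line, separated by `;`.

S -> f b | b U b | b; U -> b | b U | f U S

Generating nonterminals: {S, U}.
Reachable from S after that: {S, U}.
Removed useless symbols: {Q} and every production mentioning them.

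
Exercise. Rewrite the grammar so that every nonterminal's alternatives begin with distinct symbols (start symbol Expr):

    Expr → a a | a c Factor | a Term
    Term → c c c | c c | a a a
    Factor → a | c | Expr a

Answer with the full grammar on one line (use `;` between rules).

Expr → a Expr1; Term → a a a | c c Term1; Factor → a | c | Expr a; Expr1 → a | c Factor | Term; Term1 → c | eps

Expr has alternatives sharing prefix 'a': factor to Expr → a Expr1 with Expr1 → a | c Factor | Term.
Term has alternatives sharing prefix 'c c': factor to Term → c c Term1 with Term1 → c | ε.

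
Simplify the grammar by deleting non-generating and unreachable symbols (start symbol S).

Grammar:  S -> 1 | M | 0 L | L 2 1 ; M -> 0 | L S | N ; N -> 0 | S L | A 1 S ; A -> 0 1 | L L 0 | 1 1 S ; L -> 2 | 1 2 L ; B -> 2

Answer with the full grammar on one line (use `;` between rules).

S -> 1 | M | 0 L | L 2 1; M -> 0 | L S | N; N -> 0 | S L | A 1 S; A -> 0 1 | L L 0 | 1 1 S; L -> 2 | 1 2 L

Generating nonterminals: {A, B, L, M, N, S}.
Reachable from S after that: {A, L, M, N, S}.
Removed useless symbols: {B} and every production mentioning them.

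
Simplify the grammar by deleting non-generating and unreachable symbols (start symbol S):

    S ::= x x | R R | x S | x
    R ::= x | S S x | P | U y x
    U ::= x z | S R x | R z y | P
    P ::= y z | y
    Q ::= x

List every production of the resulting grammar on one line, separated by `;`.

Generating nonterminals: {P, Q, R, S, U}.
Reachable from S after that: {P, R, S, U}.
Removed useless symbols: {Q} and every production mentioning them.

S ::= x x | R R | x S | x; R ::= x | S S x | P | U y x; U ::= x z | S R x | R z y | P; P ::= y z | y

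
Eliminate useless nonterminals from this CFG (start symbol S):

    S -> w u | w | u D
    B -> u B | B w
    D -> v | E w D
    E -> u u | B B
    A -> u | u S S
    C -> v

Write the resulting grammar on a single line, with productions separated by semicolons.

Generating nonterminals: {A, C, D, E, S}.
Reachable from S after that: {D, E, S}.
Removed useless symbols: {A, B, C} and every production mentioning them.

S -> w u | w | u D; D -> v | E w D; E -> u u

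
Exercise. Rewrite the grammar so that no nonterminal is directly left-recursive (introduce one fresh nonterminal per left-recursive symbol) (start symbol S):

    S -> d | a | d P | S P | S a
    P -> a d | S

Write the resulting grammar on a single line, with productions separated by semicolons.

S -> d S' | a S' | d P S'; P -> a d | S; S' -> P S' | a S' | ε

Left recursion appears on S.
For S: α = {P, a}, β = {d, a, d P}. Rewrite as S → β S' and S' → α S' | ε.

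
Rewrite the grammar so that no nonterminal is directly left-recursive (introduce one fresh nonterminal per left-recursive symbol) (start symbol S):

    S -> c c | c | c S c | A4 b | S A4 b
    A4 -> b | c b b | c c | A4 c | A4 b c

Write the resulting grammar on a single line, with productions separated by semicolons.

S -> c c S' | c S' | c S c S' | A4 b S'; A4 -> b A4' | c b b A4' | c c A4'; S' -> A4 b S' | eps; A4' -> c A4' | b c A4' | eps

S, A4 are directly left-recursive.
For S: α = {A4 b}, β = {c c, c, c S c, A4 b}. Rewrite as S → β S' and S' → α S' | ε.
For A4: α = {c, b c}, β = {b, c b b, c c}. Rewrite as A4 → β A4' and A4' → α A4' | ε.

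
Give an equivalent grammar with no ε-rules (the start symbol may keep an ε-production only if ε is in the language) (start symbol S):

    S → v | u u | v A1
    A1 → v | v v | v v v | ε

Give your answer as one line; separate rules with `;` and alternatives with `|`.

S → v | u u | v A1; A1 → v | v v | v v v

Nullable nonterminals: {A1}.
ε ∉ L(G), so no ε-production is kept.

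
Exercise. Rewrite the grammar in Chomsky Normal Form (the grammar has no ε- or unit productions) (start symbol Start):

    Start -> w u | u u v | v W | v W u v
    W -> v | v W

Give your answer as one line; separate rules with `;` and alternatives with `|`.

Introduce a nonterminal for each terminal appearing in a rule of length ≥ 2: X1 → w, X2 → u, X3 → v.
Binarize each right-hand side of length ≥ 3 by chaining fresh nonterminals (Y1, Y2, …): affected rules were Start → X2 X2 X3; Start → X3 W X2 X3.

Start -> X1 X2 | X2 Y1 | X3 W | X3 Y2; W -> v | X3 W; X1 -> w; X2 -> u; X3 -> v; Y1 -> X2 X3; Y2 -> W Y3; Y3 -> X2 X3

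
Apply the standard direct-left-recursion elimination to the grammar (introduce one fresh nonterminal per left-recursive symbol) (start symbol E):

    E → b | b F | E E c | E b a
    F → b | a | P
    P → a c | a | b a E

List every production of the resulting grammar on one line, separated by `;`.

E is directly left-recursive.
For E: α = {E c, b a}, β = {b, b F}. Rewrite as E → β E' and E' → α E' | ε.

E → b E' | b F E'; F → b | a | P; P → a c | a | b a E; E' → E c E' | b a E' | ε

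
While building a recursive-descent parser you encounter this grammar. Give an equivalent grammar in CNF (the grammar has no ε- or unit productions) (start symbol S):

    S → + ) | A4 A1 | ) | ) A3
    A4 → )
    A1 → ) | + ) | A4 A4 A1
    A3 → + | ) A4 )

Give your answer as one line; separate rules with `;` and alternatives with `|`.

S → X1 X2 | A4 A1 | ) | X2 A3; A4 → ); A1 → ) | X1 X2 | A4 Y1; A3 → + | X2 Y2; X1 → +; X2 → ); Y1 → A4 A1; Y2 → A4 X2

Introduce a nonterminal for each terminal appearing in a rule of length ≥ 2: X1 → +, X2 → ).
Binarize each right-hand side of length ≥ 3 by chaining fresh nonterminals (Y1, Y2, …): affected rules were A1 → A4 A4 A1; A3 → X2 A4 X2.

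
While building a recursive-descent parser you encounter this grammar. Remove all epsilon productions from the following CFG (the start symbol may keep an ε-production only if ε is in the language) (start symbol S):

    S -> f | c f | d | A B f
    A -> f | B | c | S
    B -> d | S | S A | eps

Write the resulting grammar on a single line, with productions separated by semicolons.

Nullable set = {A, B}.
ε ∉ L(G), so no ε-production is kept.
For each production, add variants omitting each subset of nullable occurrences: S → A B f gives A B f | A f | B f.

S -> f | c f | d | A B f | A f | B f; A -> f | B | c | S; B -> d | S | S A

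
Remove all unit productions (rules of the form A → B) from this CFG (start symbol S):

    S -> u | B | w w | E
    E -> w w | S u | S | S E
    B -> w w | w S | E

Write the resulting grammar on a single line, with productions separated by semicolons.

S -> w w | w S | S u | S E | u; E -> w w | w S | S u | S E | u; B -> w w | w S | S u | S E | u

Unit pairs: B ⇒* {E, S}; E ⇒* {B, S}; S ⇒* {B, E}.
Replace each nonterminal's rules with the union of the non-unit rules of every nonterminal it unit-derives.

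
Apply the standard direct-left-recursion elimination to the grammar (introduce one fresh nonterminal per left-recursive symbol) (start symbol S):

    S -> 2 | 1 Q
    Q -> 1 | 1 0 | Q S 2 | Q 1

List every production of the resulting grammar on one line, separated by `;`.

Directly left-recursive nonterminal: Q.
For Q: α = {S 2, 1}, β = {1, 1 0}. Rewrite as Q → β Q' and Q' → α Q' | ε.

S -> 2 | 1 Q; Q -> 1 Q' | 1 0 Q'; Q' -> S 2 Q' | 1 Q' | ε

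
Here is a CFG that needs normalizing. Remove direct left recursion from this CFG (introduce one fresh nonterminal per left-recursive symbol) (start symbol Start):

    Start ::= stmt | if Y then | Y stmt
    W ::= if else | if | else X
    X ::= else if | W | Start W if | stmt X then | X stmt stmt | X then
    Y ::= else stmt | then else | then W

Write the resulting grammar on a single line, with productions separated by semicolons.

Directly left-recursive nonterminal: X.
For X: α = {stmt stmt, then}, β = {else if, W, Start W if, stmt X then}. Rewrite as X → β X1 and X1 → α X1 | ε.

Start ::= stmt | if Y then | Y stmt; W ::= if else | if | else X; X ::= else if X1 | W X1 | Start W if X1 | stmt X then X1; Y ::= else stmt | then else | then W; X1 ::= stmt stmt X1 | then X1 | ε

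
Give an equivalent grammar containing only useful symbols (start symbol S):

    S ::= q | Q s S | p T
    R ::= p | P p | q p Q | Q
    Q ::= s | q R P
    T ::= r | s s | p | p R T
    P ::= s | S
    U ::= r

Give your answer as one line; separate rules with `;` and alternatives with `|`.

S ::= q | Q s S | p T; R ::= p | P p | q p Q | Q; Q ::= s | q R P; T ::= r | s s | p | p R T; P ::= s | S

Generating nonterminals: {P, Q, R, S, T, U}.
Reachable from S after that: {P, Q, R, S, T}.
Removed useless symbols: {U} and every production mentioning them.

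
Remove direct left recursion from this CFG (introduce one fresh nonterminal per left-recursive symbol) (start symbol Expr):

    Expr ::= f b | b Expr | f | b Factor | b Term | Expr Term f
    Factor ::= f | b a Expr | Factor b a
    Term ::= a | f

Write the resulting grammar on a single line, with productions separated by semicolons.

Expr ::= f b Expr1 | b Expr Expr1 | f Expr1 | b Factor Expr1 | b Term Expr1; Factor ::= f Factor1 | b a Expr Factor1; Term ::= a | f; Expr1 ::= Term f Expr1 | ε; Factor1 ::= b a Factor1 | ε

Directly left-recursive nonterminals: Expr, Factor.
For Expr: α = {Term f}, β = {f b, b Expr, f, b Factor, b Term}. Rewrite as Expr → β Expr1 and Expr1 → α Expr1 | ε.
For Factor: α = {b a}, β = {f, b a Expr}. Rewrite as Factor → β Factor1 and Factor1 → α Factor1 | ε.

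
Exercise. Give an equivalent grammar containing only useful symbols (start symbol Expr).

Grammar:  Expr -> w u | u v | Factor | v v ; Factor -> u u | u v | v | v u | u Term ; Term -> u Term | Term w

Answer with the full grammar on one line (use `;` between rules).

Expr -> w u | u v | Factor | v v; Factor -> u u | u v | v | v u

Generating nonterminals: {Expr, Factor}.
Reachable from Expr after that: {Expr, Factor}.
Removed useless symbols: {Term} and every production mentioning them.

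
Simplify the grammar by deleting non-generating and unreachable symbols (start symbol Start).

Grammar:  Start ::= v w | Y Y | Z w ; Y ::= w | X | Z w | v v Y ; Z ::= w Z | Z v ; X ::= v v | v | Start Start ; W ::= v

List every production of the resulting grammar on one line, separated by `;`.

Generating nonterminals: {Start, W, X, Y}.
Reachable from Start after that: {Start, X, Y}.
Removed useless symbols: {W, Z} and every production mentioning them.

Start ::= v w | Y Y; Y ::= w | X | v v Y; X ::= v v | v | Start Start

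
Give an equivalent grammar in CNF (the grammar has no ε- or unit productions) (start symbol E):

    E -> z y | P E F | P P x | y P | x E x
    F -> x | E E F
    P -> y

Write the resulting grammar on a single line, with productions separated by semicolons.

E -> X1 X2 | P Y1 | P Y2 | X2 P | X3 Y3; F -> x | E Y4; P -> y; X1 -> z; X2 -> y; X3 -> x; Y1 -> E F; Y2 -> P X3; Y3 -> E X3; Y4 -> E F

Introduce a nonterminal for each terminal appearing in a rule of length ≥ 2: X1 → z, X2 → y, X3 → x.
Binarize each right-hand side of length ≥ 3 by chaining fresh nonterminals (Y1, Y2, …): affected rules were E → P E F; E → P P X3; E → X3 E X3; F → E E F.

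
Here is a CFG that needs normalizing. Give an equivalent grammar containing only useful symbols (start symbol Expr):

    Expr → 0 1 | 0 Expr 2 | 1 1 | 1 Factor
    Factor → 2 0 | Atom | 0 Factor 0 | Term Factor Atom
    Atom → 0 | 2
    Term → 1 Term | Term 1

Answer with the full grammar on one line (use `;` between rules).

Generating nonterminals: {Atom, Expr, Factor}.
Reachable from Expr after that: {Atom, Expr, Factor}.
Removed useless symbols: {Term} and every production mentioning them.

Expr → 0 1 | 0 Expr 2 | 1 1 | 1 Factor; Factor → 2 0 | Atom | 0 Factor 0; Atom → 0 | 2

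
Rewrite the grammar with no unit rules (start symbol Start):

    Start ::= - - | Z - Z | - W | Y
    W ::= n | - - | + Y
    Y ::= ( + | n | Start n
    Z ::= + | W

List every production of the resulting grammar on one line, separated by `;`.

Start ::= - - | Z - Z | - W | ( + | n | Start n; W ::= n | - - | + Y; Y ::= ( + | n | Start n; Z ::= + | n | - - | + Y

Unit pairs: Start ⇒* {Y}; Z ⇒* {W}.
For each unit pair (A, B), copy every non-unit production of B to A, then drop all unit productions.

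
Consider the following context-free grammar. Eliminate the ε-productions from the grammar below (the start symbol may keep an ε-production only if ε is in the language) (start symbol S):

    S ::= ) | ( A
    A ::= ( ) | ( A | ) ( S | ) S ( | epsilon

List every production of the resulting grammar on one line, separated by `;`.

S ::= ) | ( A | (; A ::= ( ) | ( A | ( | ) ( S | ) S (

The nullable symbols are {A}.
ε ∉ L(G), so no ε-production is kept.
Expand every rule over subsets of its nullable positions: S → ( A gives ( A | (. A → ( A gives ( A | (.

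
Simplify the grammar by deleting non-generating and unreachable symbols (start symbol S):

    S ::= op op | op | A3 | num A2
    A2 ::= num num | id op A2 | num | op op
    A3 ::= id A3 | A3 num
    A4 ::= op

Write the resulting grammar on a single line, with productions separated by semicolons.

Generating nonterminals: {A2, A4, S}.
Reachable from S after that: {A2, S}.
Removed useless symbols: {A3, A4} and every production mentioning them.

S ::= op op | op | num A2; A2 ::= num num | id op A2 | num | op op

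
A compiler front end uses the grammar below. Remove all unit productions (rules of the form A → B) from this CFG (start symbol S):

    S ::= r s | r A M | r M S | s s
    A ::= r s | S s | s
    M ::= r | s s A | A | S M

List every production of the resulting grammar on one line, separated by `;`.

S ::= r s | r A M | r M S | s s; A ::= r s | S s | s; M ::= r s | S s | s | r | s s A | S M

Unit pairs: M ⇒* {A}.
Replace each nonterminal's rules with the union of the non-unit rules of every nonterminal it unit-derives.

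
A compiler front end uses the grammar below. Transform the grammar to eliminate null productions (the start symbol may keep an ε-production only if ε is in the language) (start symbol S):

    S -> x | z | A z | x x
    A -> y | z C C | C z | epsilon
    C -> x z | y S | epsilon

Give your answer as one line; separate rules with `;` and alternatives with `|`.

Nullable set = {A, C}.
ε ∉ L(G), so no ε-production is kept.
Add the nullable-subset variants: A → z C C gives z C C | z C | z.

S -> x | z | A z | x x; A -> y | z C C | z C | z | C z; C -> x z | y S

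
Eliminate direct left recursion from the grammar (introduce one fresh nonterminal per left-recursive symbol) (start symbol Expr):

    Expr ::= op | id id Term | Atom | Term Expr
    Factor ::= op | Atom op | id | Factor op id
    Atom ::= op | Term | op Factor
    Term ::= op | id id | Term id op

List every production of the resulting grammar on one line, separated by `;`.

Expr ::= op | id id Term | Atom | Term Expr; Factor ::= op Factor1 | Atom op Factor1 | id Factor1; Atom ::= op | Term | op Factor; Term ::= op Term1 | id id Term1; Factor1 ::= op id Factor1 | ε; Term1 ::= id op Term1 | ε

Left recursion appears on Factor, Term.
For Factor: α = {op id}, β = {op, Atom op, id}. Rewrite as Factor → β Factor1 and Factor1 → α Factor1 | ε.
For Term: α = {id op}, β = {op, id id}. Rewrite as Term → β Term1 and Term1 → α Term1 | ε.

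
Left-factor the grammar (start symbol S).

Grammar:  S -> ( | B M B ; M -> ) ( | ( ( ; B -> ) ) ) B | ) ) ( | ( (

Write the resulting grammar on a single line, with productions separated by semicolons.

B has alternatives sharing prefix ') )': factor to B → ) ) B' with B' → ) B | (.

S -> ( | B M B; M -> ) ( | ( (; B -> ( ( | ) ) B'; B' -> ) B | (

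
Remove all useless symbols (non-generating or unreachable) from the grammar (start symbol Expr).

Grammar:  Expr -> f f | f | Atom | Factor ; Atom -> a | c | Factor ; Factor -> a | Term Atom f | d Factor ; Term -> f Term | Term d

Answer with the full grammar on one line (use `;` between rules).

Generating nonterminals: {Atom, Expr, Factor}.
Reachable from Expr after that: {Atom, Expr, Factor}.
Removed useless symbols: {Term} and every production mentioning them.

Expr -> f f | f | Atom | Factor; Atom -> a | c | Factor; Factor -> a | d Factor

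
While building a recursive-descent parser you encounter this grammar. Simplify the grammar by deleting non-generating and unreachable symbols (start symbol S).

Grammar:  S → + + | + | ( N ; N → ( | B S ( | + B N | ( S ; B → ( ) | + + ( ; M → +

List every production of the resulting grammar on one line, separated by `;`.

S → + + | + | ( N; N → ( | B S ( | + B N | ( S; B → ( ) | + + (

Generating nonterminals: {B, M, N, S}.
Reachable from S after that: {B, N, S}.
Removed useless symbols: {M} and every production mentioning them.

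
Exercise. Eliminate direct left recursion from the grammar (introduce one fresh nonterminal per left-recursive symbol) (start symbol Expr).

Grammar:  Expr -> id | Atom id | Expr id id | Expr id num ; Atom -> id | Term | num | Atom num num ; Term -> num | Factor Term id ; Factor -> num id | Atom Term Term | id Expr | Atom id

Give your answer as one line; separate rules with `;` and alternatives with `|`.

Expr -> id Expr1 | Atom id Expr1; Atom -> id Atom1 | Term Atom1 | num Atom1; Term -> num | Factor Term id; Factor -> num id | Atom Term Term | id Expr | Atom id; Expr1 -> id id Expr1 | id num Expr1 | ε; Atom1 -> num num Atom1 | ε

Expr, Atom are directly left-recursive.
For Expr: α = {id id, id num}, β = {id, Atom id}. Rewrite as Expr → β Expr1 and Expr1 → α Expr1 | ε.
For Atom: α = {num num}, β = {id, Term, num}. Rewrite as Atom → β Atom1 and Atom1 → α Atom1 | ε.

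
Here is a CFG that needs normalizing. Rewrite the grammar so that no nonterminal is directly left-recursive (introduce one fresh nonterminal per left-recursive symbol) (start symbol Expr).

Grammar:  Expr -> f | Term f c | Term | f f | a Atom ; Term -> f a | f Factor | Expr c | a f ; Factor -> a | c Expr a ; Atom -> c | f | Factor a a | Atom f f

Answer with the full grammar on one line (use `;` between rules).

Directly left-recursive nonterminal: Atom.
For Atom: α = {f f}, β = {c, f, Factor a a}. Rewrite as Atom → β Atom1 and Atom1 → α Atom1 | ε.

Expr -> f | Term f c | Term | f f | a Atom; Term -> f a | f Factor | Expr c | a f; Factor -> a | c Expr a; Atom -> c Atom1 | f Atom1 | Factor a a Atom1; Atom1 -> f f Atom1 | eps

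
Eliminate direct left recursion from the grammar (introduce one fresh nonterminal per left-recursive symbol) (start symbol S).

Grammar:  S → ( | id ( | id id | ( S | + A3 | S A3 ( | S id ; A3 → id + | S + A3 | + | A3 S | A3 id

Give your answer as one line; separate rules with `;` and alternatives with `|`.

S, A3 are directly left-recursive.
For S: α = {A3 (, id}, β = {(, id (, id id, ( S, + A3}. Rewrite as S → β S' and S' → α S' | ε.
For A3: α = {S, id}, β = {id +, S + A3, +}. Rewrite as A3 → β A3' and A3' → α A3' | ε.

S → ( S' | id ( S' | id id S' | ( S S' | + A3 S'; A3 → id + A3' | S + A3 A3' | + A3'; S' → A3 ( S' | id S' | ε; A3' → S A3' | id A3' | ε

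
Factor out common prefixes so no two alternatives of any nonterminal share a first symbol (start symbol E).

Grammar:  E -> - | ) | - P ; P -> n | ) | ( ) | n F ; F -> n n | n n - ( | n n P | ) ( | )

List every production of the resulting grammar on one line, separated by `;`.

E has alternatives sharing prefix '-': factor to E → - E' with E' → ε | P.
P has alternatives sharing prefix 'n': factor to P → n P' with P' → ε | F.
F has alternatives sharing prefix 'n n': factor to F → n n F' with F' → ε | - ( | P.
F has alternatives sharing prefix ')': factor to F → ) F'' with F'' → ( | ε.

E -> ) | - E'; P -> ) | ( ) | n P'; F -> n n F' | ) F''; E' -> ε | P; P' -> ε | F; F' -> ε | - ( | P; F'' -> ( | ε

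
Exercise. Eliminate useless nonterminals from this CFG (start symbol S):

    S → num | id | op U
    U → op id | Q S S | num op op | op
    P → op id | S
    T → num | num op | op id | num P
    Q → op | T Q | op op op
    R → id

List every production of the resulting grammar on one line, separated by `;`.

S → num | id | op U; U → op id | Q S S | num op op | op; P → op id | S; T → num | num op | op id | num P; Q → op | T Q | op op op

Generating nonterminals: {P, Q, R, S, T, U}.
Reachable from S after that: {P, Q, S, T, U}.
Removed useless symbols: {R} and every production mentioning them.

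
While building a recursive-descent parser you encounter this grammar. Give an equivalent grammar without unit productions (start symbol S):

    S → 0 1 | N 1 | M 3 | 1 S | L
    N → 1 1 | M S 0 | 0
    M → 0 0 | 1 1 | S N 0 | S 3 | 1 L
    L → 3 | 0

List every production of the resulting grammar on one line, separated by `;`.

S → 3 | 0 | 0 1 | N 1 | M 3 | 1 S; N → 1 1 | M S 0 | 0; M → 0 0 | 1 1 | S N 0 | S 3 | 1 L; L → 3 | 0

Unit pairs: S ⇒* {L}.
Replace each nonterminal's rules with the union of the non-unit rules of every nonterminal it unit-derives.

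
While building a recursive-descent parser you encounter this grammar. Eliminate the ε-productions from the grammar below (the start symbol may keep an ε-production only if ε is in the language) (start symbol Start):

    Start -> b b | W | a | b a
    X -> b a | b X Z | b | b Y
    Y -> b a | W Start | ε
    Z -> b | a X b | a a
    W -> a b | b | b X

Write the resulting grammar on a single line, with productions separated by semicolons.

Start -> b b | W | a | b a; X -> b a | b X Z | b | b Y; Y -> b a | W Start; Z -> b | a X b | a a; W -> a b | b | b X

Nullable set = {Y}.
ε ∉ L(G), so no ε-production is kept.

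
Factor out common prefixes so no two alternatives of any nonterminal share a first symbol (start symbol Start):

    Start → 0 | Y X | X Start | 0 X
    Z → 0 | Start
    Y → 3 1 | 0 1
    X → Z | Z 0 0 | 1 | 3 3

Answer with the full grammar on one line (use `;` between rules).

Start has alternatives sharing prefix '0': factor to Start → 0 Start1 with Start1 → ε | X.
X has alternatives sharing prefix 'Z': factor to X → Z X1 with X1 → ε | 0 0.

Start → Y X | X Start | 0 Start1; Z → 0 | Start; Y → 3 1 | 0 1; X → 1 | 3 3 | Z X1; Start1 → ε | X; X1 → ε | 0 0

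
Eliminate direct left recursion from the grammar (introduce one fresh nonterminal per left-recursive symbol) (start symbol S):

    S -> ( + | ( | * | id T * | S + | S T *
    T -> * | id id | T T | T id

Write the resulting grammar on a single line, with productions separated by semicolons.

Left recursion appears on S, T.
For S: α = {+, T *}, β = {( +, (, *, id T *}. Rewrite as S → β S' and S' → α S' | ε.
For T: α = {T, id}, β = {*, id id}. Rewrite as T → β T' and T' → α T' | ε.

S -> ( + S' | ( S' | * S' | id T * S'; T -> * T' | id id T'; S' -> + S' | T * S' | ε; T' -> T T' | id T' | ε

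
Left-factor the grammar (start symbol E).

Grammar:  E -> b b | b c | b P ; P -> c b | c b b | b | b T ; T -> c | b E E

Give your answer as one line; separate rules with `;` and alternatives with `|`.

E has alternatives sharing prefix 'b': factor to E → b E' with E' → b | c | P.
P has alternatives sharing prefix 'c b': factor to P → c b P' with P' → ε | b.
P has alternatives sharing prefix 'b': factor to P → b P'' with P'' → ε | T.

E -> b E'; P -> c b P' | b P''; T -> c | b E E; E' -> b | c | P; P' -> ε | b; P'' -> ε | T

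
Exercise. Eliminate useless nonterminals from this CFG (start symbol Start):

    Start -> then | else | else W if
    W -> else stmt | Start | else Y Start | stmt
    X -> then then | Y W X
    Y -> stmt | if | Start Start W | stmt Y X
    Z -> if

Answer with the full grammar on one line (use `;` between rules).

Generating nonterminals: {Start, W, X, Y, Z}.
Reachable from Start after that: {Start, W, X, Y}.
Removed useless symbols: {Z} and every production mentioning them.

Start -> then | else | else W if; W -> else stmt | Start | else Y Start | stmt; X -> then then | Y W X; Y -> stmt | if | Start Start W | stmt Y X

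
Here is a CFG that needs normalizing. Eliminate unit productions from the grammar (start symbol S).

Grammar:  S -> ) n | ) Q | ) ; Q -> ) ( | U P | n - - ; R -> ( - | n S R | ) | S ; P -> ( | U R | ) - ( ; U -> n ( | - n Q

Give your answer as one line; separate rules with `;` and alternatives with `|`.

S -> ) n | ) Q | ); Q -> ) ( | U P | n - -; R -> ) n | ) Q | ) | ( - | n S R; P -> ( | U R | ) - (; U -> n ( | - n Q

Unit pairs: R ⇒* {S}.
For every A with A ⇒* B via unit rules, add B's non-unit alternatives to A; then delete every rule of the form X → Y.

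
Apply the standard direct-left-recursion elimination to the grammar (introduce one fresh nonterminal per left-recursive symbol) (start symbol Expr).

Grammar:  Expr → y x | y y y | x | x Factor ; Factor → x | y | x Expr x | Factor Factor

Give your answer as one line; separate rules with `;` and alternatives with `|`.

Factor is directly left-recursive.
For Factor: α = {Factor}, β = {x, y, x Expr x}. Rewrite as Factor → β Factor1 and Factor1 → α Factor1 | ε.

Expr → y x | y y y | x | x Factor; Factor → x Factor1 | y Factor1 | x Expr x Factor1; Factor1 → Factor Factor1 | ε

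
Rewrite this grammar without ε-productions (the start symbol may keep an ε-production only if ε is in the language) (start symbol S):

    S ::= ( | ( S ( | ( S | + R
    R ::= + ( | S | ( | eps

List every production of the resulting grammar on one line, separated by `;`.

The nullable symbols are {R}.
ε ∉ L(G), so no ε-production is kept.
Expand every rule over subsets of its nullable positions: S → + R gives + R | +.

S ::= ( | ( S ( | ( S | + R | +; R ::= + ( | S | (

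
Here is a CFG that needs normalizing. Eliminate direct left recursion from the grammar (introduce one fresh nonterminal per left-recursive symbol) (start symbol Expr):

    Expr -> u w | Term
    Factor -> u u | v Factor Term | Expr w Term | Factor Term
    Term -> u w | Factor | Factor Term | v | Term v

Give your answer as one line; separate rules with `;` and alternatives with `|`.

Expr -> u w | Term; Factor -> u u Factor1 | v Factor Term Factor1 | Expr w Term Factor1; Term -> u w Term1 | Factor Term1 | Factor Term Term1 | v Term1; Factor1 -> Term Factor1 | ε; Term1 -> v Term1 | ε

Factor, Term are directly left-recursive.
For Factor: α = {Term}, β = {u u, v Factor Term, Expr w Term}. Rewrite as Factor → β Factor1 and Factor1 → α Factor1 | ε.
For Term: α = {v}, β = {u w, Factor, Factor Term, v}. Rewrite as Term → β Term1 and Term1 → α Term1 | ε.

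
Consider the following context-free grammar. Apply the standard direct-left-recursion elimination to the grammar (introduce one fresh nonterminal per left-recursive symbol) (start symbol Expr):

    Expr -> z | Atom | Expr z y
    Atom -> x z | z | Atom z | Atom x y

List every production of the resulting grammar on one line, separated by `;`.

Left recursion appears on Expr, Atom.
For Expr: α = {z y}, β = {z, Atom}. Rewrite as Expr → β Expr1 and Expr1 → α Expr1 | ε.
For Atom: α = {z, x y}, β = {x z, z}. Rewrite as Atom → β Atom1 and Atom1 → α Atom1 | ε.

Expr -> z Expr1 | Atom Expr1; Atom -> x z Atom1 | z Atom1; Expr1 -> z y Expr1 | eps; Atom1 -> z Atom1 | x y Atom1 | eps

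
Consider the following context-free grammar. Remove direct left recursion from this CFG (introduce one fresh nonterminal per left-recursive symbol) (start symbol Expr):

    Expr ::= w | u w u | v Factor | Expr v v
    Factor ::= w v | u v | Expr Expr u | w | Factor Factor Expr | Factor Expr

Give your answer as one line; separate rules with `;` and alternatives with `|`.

Expr ::= w Expr1 | u w u Expr1 | v Factor Expr1; Factor ::= w v Factor1 | u v Factor1 | Expr Expr u Factor1 | w Factor1; Expr1 ::= v v Expr1 | ε; Factor1 ::= Factor Expr Factor1 | Expr Factor1 | ε

Left recursion appears on Expr, Factor.
For Expr: α = {v v}, β = {w, u w u, v Factor}. Rewrite as Expr → β Expr1 and Expr1 → α Expr1 | ε.
For Factor: α = {Factor Expr, Expr}, β = {w v, u v, Expr Expr u, w}. Rewrite as Factor → β Factor1 and Factor1 → α Factor1 | ε.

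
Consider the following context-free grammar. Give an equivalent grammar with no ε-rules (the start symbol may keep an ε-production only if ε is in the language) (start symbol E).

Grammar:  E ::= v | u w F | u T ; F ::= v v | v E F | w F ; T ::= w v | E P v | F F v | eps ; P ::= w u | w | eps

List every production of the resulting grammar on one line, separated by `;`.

Nullable set = {P, T}.
ε ∉ L(G), so no ε-production is kept.
Expand every rule over subsets of its nullable positions: E → u T gives u T | u. T → E P v gives E P v | E v.

E ::= v | u w F | u T | u; F ::= v v | v E F | w F; T ::= w v | E P v | E v | F F v; P ::= w u | w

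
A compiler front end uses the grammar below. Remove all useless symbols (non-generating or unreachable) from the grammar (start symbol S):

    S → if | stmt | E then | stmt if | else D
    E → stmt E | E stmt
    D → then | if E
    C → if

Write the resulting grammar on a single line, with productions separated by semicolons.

Generating nonterminals: {C, D, S}.
Reachable from S after that: {D, S}.
Removed useless symbols: {C, E} and every production mentioning them.

S → if | stmt | stmt if | else D; D → then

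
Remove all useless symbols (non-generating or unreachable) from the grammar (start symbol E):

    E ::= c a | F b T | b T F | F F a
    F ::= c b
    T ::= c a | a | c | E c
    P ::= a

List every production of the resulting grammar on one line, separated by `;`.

E ::= c a | F b T | b T F | F F a; F ::= c b; T ::= c a | a | c | E c

Generating nonterminals: {E, F, P, T}.
Reachable from E after that: {E, F, T}.
Removed useless symbols: {P} and every production mentioning them.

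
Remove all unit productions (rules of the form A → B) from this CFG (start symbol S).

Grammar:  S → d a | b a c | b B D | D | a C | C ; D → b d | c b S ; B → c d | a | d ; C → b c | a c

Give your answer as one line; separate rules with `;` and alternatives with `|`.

S → b d | c b S | b c | a c | d a | b a c | b B D | a C; D → b d | c b S; B → c d | a | d; C → b c | a c

Unit pairs: S ⇒* {C, D}.
Replace each nonterminal's rules with the union of the non-unit rules of every nonterminal it unit-derives.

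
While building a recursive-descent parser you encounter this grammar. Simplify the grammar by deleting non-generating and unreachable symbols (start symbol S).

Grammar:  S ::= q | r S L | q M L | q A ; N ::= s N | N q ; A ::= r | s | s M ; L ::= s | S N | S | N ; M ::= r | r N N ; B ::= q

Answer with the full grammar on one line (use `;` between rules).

S ::= q | r S L | q M L | q A; A ::= r | s | s M; L ::= s | S; M ::= r

Generating nonterminals: {A, B, L, M, S}.
Reachable from S after that: {A, L, M, S}.
Removed useless symbols: {B, N} and every production mentioning them.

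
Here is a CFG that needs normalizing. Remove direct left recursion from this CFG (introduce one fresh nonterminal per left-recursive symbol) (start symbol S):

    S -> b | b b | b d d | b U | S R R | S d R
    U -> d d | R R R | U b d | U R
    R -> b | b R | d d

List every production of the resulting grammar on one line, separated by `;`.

S -> b S' | b b S' | b d d S' | b U S'; U -> d d U' | R R R U'; R -> b | b R | d d; S' -> R R S' | d R S' | ε; U' -> b d U' | R U' | ε

S, U are directly left-recursive.
For S: α = {R R, d R}, β = {b, b b, b d d, b U}. Rewrite as S → β S' and S' → α S' | ε.
For U: α = {b d, R}, β = {d d, R R R}. Rewrite as U → β U' and U' → α U' | ε.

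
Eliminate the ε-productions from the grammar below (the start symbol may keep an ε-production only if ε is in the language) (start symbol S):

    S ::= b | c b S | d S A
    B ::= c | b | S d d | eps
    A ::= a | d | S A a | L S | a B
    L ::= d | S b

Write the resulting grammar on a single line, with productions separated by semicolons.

S ::= b | c b S | d S A; B ::= c | b | S d d; A ::= a | d | S A a | L S | a B; L ::= d | S b

Nullable set = {B}.
ε ∉ L(G), so no ε-production is kept.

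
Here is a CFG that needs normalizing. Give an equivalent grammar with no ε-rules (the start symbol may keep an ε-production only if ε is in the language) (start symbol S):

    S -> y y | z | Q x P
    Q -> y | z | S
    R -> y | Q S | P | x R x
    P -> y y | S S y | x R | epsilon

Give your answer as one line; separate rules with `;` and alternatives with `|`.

Nullable set = {P, R}.
ε ∉ L(G), so no ε-production is kept.
Add the nullable-subset variants: S → Q x P gives Q x P | Q x. R → x R x gives x R x | x x. P → x R gives x R | x.

S -> y y | z | Q x P | Q x; Q -> y | z | S; R -> y | Q S | P | x R x | x x; P -> y y | S S y | x R | x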